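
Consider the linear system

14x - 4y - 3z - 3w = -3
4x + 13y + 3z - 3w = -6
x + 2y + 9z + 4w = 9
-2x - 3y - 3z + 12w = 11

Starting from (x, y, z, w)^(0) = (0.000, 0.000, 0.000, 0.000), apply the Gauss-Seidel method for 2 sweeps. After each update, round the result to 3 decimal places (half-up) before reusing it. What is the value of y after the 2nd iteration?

-0.516

Iteration 1:
  x = (-3 - (-4)·0.000 - (-3)·0.000 - (-3)·0.000) / (14) = -0.214
  y = (-6 - (4)·-0.214 - (3)·0.000 - (-3)·0.000) / (13) = -0.396
  z = (9 - (1)·-0.214 - (2)·-0.396 - (4)·0.000) / (9) = 1.112
  w = (11 - (-2)·-0.214 - (-3)·-0.396 - (-3)·1.112) / (12) = 1.060
Iteration 2:
  x = (-3 - (-4)·-0.396 - (-3)·1.112 - (-3)·1.060) / (14) = 0.138
  y = (-6 - (4)·0.138 - (3)·1.112 - (-3)·1.060) / (13) = -0.516
  z = (9 - (1)·0.138 - (2)·-0.516 - (4)·1.060) / (9) = 0.628
  w = (11 - (-2)·0.138 - (-3)·-0.516 - (-3)·0.628) / (12) = 0.968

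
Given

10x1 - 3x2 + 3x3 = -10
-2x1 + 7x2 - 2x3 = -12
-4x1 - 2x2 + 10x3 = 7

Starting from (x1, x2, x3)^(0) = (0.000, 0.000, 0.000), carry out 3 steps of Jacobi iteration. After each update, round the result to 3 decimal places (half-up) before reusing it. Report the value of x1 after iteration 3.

Iteration 1:
  x1 = (-10 - (-3)·0.000 - (3)·0.000) / (10) = -1.000
  x2 = (-12 - (-2)·0.000 - (-2)·0.000) / (7) = -1.714
  x3 = (7 - (-4)·0.000 - (-2)·0.000) / (10) = 0.700
Iteration 2:
  x1 = (-10 - (-3)·-1.714 - (3)·0.700) / (10) = -1.724
  x2 = (-12 - (-2)·-1.000 - (-2)·0.700) / (7) = -1.800
  x3 = (7 - (-4)·-1.000 - (-2)·-1.714) / (10) = -0.043
Iteration 3:
  x1 = (-10 - (-3)·-1.800 - (3)·-0.043) / (10) = -1.527
  x2 = (-12 - (-2)·-1.724 - (-2)·-0.043) / (7) = -2.219
  x3 = (7 - (-4)·-1.724 - (-2)·-1.800) / (10) = -0.350

-1.527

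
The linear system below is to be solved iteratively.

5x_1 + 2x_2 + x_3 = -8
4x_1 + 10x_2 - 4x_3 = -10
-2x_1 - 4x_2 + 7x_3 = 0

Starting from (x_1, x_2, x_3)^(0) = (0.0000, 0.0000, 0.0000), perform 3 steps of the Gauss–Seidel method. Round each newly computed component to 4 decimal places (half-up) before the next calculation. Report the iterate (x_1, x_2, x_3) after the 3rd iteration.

Iteration 1:
  x_1 = (-8 - (2)·0.0000 - (1)·0.0000) / (5) = -1.6000
  x_2 = (-10 - (4)·-1.6000 - (-4)·0.0000) / (10) = -0.3600
  x_3 = (0 - (-2)·-1.6000 - (-4)·-0.3600) / (7) = -0.6629
Iteration 2:
  x_1 = (-8 - (2)·-0.3600 - (1)·-0.6629) / (5) = -1.3234
  x_2 = (-10 - (4)·-1.3234 - (-4)·-0.6629) / (10) = -0.7358
  x_3 = (0 - (-2)·-1.3234 - (-4)·-0.7358) / (7) = -0.7986
Iteration 3:
  x_1 = (-8 - (2)·-0.7358 - (1)·-0.7986) / (5) = -1.1460
  x_2 = (-10 - (4)·-1.1460 - (-4)·-0.7986) / (10) = -0.8610
  x_3 = (0 - (-2)·-1.1460 - (-4)·-0.8610) / (7) = -0.8194

(-1.1460, -0.8610, -0.8194)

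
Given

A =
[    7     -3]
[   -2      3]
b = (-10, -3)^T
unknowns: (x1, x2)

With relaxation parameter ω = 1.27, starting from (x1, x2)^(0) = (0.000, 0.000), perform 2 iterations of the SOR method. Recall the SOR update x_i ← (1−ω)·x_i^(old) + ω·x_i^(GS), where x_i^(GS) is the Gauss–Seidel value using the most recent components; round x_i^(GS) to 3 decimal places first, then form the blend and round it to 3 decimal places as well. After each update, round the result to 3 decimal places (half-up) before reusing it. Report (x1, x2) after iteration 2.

(-2.853, -2.928)

Iteration 1:
  x1: GS value = (-10 - (-3)·0.000) / (7) = -1.429;  x1 ← (1−ω)·0.000 + ω·-1.429 = -1.815
  x2: GS value = (-3 - (-2)·-1.815) / (3) = -2.210;  x2 ← (1−ω)·0.000 + ω·-2.210 = -2.807
Iteration 2:
  x1: GS value = (-10 - (-3)·-2.807) / (7) = -2.632;  x1 ← (1−ω)·-1.815 + ω·-2.632 = -2.853
  x2: GS value = (-3 - (-2)·-2.853) / (3) = -2.902;  x2 ← (1−ω)·-2.807 + ω·-2.902 = -2.928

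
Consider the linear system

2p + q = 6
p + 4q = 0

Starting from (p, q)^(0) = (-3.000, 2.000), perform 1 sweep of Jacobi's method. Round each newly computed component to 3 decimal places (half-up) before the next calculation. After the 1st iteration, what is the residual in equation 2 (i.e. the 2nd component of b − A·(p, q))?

Iteration 1:
  p = (6 - (1)·2.000) / (2) = 2.000
  q = (0 - (1)·-3.000) / (4) = 0.750
Residual b − A·x = (1.250, -5.000)

-5.000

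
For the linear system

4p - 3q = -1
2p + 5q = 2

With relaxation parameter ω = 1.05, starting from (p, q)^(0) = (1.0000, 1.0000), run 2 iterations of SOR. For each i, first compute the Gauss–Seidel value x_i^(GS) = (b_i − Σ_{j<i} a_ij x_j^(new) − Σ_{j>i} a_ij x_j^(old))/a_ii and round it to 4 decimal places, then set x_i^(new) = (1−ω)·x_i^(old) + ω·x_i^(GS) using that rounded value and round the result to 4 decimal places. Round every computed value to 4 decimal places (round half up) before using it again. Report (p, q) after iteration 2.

Iteration 1:
  p: GS value = (-1 - (-3)·1.0000) / (4) = 0.5000;  p ← (1−ω)·1.0000 + ω·0.5000 = 0.4750
  q: GS value = (2 - (2)·0.4750) / (5) = 0.2100;  q ← (1−ω)·1.0000 + ω·0.2100 = 0.1705
Iteration 2:
  p: GS value = (-1 - (-3)·0.1705) / (4) = -0.1221;  p ← (1−ω)·0.4750 + ω·-0.1221 = -0.1520
  q: GS value = (2 - (2)·-0.1520) / (5) = 0.4608;  q ← (1−ω)·0.1705 + ω·0.4608 = 0.4753

(-0.1520, 0.4753)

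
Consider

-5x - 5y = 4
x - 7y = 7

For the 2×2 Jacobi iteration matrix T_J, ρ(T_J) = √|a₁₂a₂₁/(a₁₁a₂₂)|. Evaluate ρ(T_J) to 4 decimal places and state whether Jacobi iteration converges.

a₁₂a₂₁/(a₁₁a₂₂) = (-5)·(1) / ((-5)·(-7)) = -0.142857
ρ = √|-0.142857| = √0.142857 = 0.3780
ρ < 1, so Jacobi converges

0.3780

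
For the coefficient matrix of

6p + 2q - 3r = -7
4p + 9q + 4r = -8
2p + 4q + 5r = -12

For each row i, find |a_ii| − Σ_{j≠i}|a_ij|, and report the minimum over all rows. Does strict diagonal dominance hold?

-1

row 1: |6| − (2+3) = 1
row 2: |9| − (4+4) = 1
row 3: |5| − (2+4) = -1
minimum over rows = -1 → not strictly diagonally dominant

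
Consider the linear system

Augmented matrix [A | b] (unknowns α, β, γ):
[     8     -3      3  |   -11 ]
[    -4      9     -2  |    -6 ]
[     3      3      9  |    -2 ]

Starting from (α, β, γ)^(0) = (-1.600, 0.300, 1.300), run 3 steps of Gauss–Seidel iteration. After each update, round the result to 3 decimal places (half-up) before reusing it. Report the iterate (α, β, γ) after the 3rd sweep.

Iteration 1:
  α = (-11 - (-3)·0.300 - (3)·1.300) / (8) = -1.750
  β = (-6 - (-4)·-1.750 - (-2)·1.300) / (9) = -1.156
  γ = (-2 - (3)·-1.750 - (3)·-1.156) / (9) = 0.746
Iteration 2:
  α = (-11 - (-3)·-1.156 - (3)·0.746) / (8) = -2.088
  β = (-6 - (-4)·-2.088 - (-2)·0.746) / (9) = -1.429
  γ = (-2 - (3)·-2.088 - (3)·-1.429) / (9) = 0.950
Iteration 3:
  α = (-11 - (-3)·-1.429 - (3)·0.950) / (8) = -2.267
  β = (-6 - (-4)·-2.267 - (-2)·0.950) / (9) = -1.463
  γ = (-2 - (3)·-2.267 - (3)·-1.463) / (9) = 1.021

(-2.267, -1.463, 1.021)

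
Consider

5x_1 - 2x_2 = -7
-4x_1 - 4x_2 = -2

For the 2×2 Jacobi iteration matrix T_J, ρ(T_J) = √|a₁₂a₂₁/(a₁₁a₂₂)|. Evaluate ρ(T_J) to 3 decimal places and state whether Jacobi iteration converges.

0.632

a₁₂a₂₁/(a₁₁a₂₂) = (-2)·(-4) / ((5)·(-4)) = -0.400000
ρ = √|-0.400000| = √0.400000 = 0.632
ρ < 1, so Jacobi converges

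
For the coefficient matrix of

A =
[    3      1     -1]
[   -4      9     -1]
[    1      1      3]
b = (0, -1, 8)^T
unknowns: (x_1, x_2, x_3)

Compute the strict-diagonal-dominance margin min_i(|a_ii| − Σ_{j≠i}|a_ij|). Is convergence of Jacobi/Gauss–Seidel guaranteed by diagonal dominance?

1

row 1: |3| − (1+1) = 1
row 2: |9| − (4+1) = 4
row 3: |3| − (1+1) = 1
minimum over rows = 1 → strictly diagonally dominant (convergence guaranteed)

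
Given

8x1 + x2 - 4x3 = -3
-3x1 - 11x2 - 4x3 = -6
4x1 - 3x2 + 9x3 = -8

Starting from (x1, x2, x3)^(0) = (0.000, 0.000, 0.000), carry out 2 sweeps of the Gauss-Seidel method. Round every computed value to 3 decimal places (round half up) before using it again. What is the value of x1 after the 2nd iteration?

Iteration 1:
  x1 = (-3 - (1)·0.000 - (-4)·0.000) / (8) = -0.375
  x2 = (-6 - (-3)·-0.375 - (-4)·0.000) / (-11) = 0.648
  x3 = (-8 - (4)·-0.375 - (-3)·0.648) / (9) = -0.506
Iteration 2:
  x1 = (-3 - (1)·0.648 - (-4)·-0.506) / (8) = -0.709
  x2 = (-6 - (-3)·-0.709 - (-4)·-0.506) / (-11) = 0.923
  x3 = (-8 - (4)·-0.709 - (-3)·0.923) / (9) = -0.266

-0.709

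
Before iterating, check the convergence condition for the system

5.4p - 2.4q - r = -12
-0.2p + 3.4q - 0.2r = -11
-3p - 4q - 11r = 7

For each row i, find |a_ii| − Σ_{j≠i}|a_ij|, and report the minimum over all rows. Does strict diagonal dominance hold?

row 1: |5.4| − (2.4+1) = 2
row 2: |3.4| − (0.2+0.2) = 3
row 3: |-11| − (3+4) = 4
minimum over rows = 2 → strictly diagonally dominant (convergence guaranteed)

2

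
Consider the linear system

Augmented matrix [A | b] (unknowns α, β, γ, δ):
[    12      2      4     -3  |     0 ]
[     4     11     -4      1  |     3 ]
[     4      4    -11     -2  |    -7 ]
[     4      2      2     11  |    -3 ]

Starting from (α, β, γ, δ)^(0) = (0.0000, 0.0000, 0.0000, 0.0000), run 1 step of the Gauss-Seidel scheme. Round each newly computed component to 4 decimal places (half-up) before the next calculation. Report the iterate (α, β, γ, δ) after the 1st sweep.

Iteration 1:
  α = (0 - (2)·0.0000 - (4)·0.0000 - (-3)·0.0000) / (12) = 0.0000
  β = (3 - (4)·0.0000 - (-4)·0.0000 - (1)·0.0000) / (11) = 0.2727
  γ = (-7 - (4)·0.0000 - (4)·0.2727 - (-2)·0.0000) / (-11) = 0.7355
  δ = (-3 - (4)·0.0000 - (2)·0.2727 - (2)·0.7355) / (11) = -0.4560

(0.0000, 0.2727, 0.7355, -0.4560)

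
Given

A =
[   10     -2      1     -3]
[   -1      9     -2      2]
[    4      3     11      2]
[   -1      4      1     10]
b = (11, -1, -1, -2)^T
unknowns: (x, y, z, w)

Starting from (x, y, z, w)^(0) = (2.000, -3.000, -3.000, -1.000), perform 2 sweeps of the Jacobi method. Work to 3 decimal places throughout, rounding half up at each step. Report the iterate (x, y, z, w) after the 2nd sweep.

Iteration 1:
  x = (11 - (-2)·-3.000 - (1)·-3.000 - (-3)·-1.000) / (10) = 0.500
  y = (-1 - (-1)·2.000 - (-2)·-3.000 - (2)·-1.000) / (9) = -0.333
  z = (-1 - (4)·2.000 - (3)·-3.000 - (2)·-1.000) / (11) = 0.182
  w = (-2 - (-1)·2.000 - (4)·-3.000 - (1)·-3.000) / (10) = 1.500
Iteration 2:
  x = (11 - (-2)·-0.333 - (1)·0.182 - (-3)·1.500) / (10) = 1.465
  y = (-1 - (-1)·0.500 - (-2)·0.182 - (2)·1.500) / (9) = -0.348
  z = (-1 - (4)·0.500 - (3)·-0.333 - (2)·1.500) / (11) = -0.455
  w = (-2 - (-1)·0.500 - (4)·-0.333 - (1)·0.182) / (10) = -0.035

(1.465, -0.348, -0.455, -0.035)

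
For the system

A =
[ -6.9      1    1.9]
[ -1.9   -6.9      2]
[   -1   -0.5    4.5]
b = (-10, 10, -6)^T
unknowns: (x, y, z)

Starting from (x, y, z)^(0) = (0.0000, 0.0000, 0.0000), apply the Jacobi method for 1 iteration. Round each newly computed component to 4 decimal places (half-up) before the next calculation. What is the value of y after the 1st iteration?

-1.4493

Iteration 1:
  x = (-10 - (1)·0.0000 - (1.9)·0.0000) / (-6.9) = 1.4493
  y = (10 - (-1.9)·0.0000 - (2)·0.0000) / (-6.9) = -1.4493
  z = (-6 - (-1)·0.0000 - (-0.5)·0.0000) / (4.5) = -1.3333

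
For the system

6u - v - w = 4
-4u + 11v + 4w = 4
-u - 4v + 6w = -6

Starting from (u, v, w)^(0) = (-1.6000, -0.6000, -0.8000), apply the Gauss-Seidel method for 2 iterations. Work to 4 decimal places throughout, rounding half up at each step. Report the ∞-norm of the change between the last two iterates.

0.3043

Iteration 1:
  u = (4 - (-1)·-0.6000 - (-1)·-0.8000) / (6) = 0.4333
  v = (4 - (-4)·0.4333 - (4)·-0.8000) / (11) = 0.8121
  w = (-6 - (-1)·0.4333 - (-4)·0.8121) / (6) = -0.3864
Iteration 2:
  u = (4 - (-1)·0.8121 - (-1)·-0.3864) / (6) = 0.7376
  v = (4 - (-4)·0.7376 - (4)·-0.3864) / (11) = 0.7724
  w = (-6 - (-1)·0.7376 - (-4)·0.7724) / (6) = -0.3621
Change: (0.3043, -0.0397, 0.0243) → max |·| = 0.3043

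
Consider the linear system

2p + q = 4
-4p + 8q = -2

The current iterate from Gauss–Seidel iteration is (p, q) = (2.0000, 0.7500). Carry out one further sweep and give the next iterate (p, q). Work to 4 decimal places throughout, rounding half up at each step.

(1.6250, 0.5625)

One sweep:
  p = (4 - (1)·0.7500) / (2) = 1.6250
  q = (-2 - (-4)·1.6250) / (8) = 0.5625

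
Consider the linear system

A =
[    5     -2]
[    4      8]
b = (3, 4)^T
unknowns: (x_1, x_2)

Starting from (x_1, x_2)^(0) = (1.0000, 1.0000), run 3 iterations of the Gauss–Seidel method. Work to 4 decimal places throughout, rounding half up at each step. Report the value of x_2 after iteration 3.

Iteration 1:
  x_1 = (3 - (-2)·1.0000) / (5) = 1.0000
  x_2 = (4 - (4)·1.0000) / (8) = 0.0000
Iteration 2:
  x_1 = (3 - (-2)·0.0000) / (5) = 0.6000
  x_2 = (4 - (4)·0.6000) / (8) = 0.2000
Iteration 3:
  x_1 = (3 - (-2)·0.2000) / (5) = 0.6800
  x_2 = (4 - (4)·0.6800) / (8) = 0.1600

0.1600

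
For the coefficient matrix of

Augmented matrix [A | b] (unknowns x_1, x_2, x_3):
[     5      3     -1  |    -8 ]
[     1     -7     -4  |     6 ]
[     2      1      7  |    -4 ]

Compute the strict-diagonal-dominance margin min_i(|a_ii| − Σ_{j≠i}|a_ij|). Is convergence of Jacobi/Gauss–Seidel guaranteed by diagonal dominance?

1

row 1: |5| − (3+1) = 1
row 2: |-7| − (1+4) = 2
row 3: |7| − (2+1) = 4
minimum over rows = 1 → strictly diagonally dominant (convergence guaranteed)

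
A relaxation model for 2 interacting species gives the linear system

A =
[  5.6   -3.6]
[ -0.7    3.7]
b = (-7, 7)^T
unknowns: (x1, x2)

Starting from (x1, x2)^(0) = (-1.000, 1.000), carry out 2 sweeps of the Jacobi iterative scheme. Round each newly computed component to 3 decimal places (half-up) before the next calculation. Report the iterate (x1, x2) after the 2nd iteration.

Iteration 1:
  x1 = (-7 - (-3.6)·1.000) / (5.6) = -0.607
  x2 = (7 - (-0.7)·-1.000) / (3.7) = 1.703
Iteration 2:
  x1 = (-7 - (-3.6)·1.703) / (5.6) = -0.155
  x2 = (7 - (-0.7)·-0.607) / (3.7) = 1.777

(-0.155, 1.777)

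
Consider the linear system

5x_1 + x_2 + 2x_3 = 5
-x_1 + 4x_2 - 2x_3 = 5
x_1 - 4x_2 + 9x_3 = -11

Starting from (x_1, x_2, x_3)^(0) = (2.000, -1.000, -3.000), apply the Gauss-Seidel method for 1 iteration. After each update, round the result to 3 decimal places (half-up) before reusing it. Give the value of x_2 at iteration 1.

Iteration 1:
  x_1 = (5 - (1)·-1.000 - (2)·-3.000) / (5) = 2.400
  x_2 = (5 - (-1)·2.400 - (-2)·-3.000) / (4) = 0.350
  x_3 = (-11 - (1)·2.400 - (-4)·0.350) / (9) = -1.333

0.350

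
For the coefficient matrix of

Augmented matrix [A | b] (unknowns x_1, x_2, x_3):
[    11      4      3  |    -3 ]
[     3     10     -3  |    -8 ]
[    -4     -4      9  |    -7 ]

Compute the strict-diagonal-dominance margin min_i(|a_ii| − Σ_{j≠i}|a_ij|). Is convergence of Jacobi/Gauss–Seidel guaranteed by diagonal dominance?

1

row 1: |11| − (4+3) = 4
row 2: |10| − (3+3) = 4
row 3: |9| − (4+4) = 1
minimum over rows = 1 → strictly diagonally dominant (convergence guaranteed)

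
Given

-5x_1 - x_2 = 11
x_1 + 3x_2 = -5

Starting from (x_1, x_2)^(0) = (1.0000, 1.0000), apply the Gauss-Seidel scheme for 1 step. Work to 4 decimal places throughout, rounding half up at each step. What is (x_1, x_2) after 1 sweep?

(-2.4000, -0.8667)

Iteration 1:
  x_1 = (11 - (-1)·1.0000) / (-5) = -2.4000
  x_2 = (-5 - (1)·-2.4000) / (3) = -0.8667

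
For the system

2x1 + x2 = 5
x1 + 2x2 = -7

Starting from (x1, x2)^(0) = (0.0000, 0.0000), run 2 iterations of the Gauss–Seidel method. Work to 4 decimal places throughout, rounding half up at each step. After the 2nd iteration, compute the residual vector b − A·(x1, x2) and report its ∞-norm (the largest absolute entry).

1.1875

Iteration 1:
  x1 = (5 - (1)·0.0000) / (2) = 2.5000
  x2 = (-7 - (1)·2.5000) / (2) = -4.7500
Iteration 2:
  x1 = (5 - (1)·-4.7500) / (2) = 4.8750
  x2 = (-7 - (1)·4.8750) / (2) = -5.9375
Residual b − A·x = (1.1875, 0.0000); ∞-norm = 1.1875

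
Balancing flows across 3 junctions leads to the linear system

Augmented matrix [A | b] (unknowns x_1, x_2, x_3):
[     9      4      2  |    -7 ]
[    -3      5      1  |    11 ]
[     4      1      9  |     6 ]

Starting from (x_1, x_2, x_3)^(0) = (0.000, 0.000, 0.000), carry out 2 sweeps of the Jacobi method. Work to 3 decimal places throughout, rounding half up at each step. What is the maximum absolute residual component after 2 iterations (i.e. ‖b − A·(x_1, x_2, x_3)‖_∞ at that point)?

5.104

Iteration 1:
  x_1 = (-7 - (4)·0.000 - (2)·0.000) / (9) = -0.778
  x_2 = (11 - (-3)·0.000 - (1)·0.000) / (5) = 2.200
  x_3 = (6 - (4)·0.000 - (1)·0.000) / (9) = 0.667
Iteration 2:
  x_1 = (-7 - (4)·2.200 - (2)·0.667) / (9) = -1.904
  x_2 = (11 - (-3)·-0.778 - (1)·0.667) / (5) = 1.600
  x_3 = (6 - (4)·-0.778 - (1)·2.200) / (9) = 0.768
Residual b − A·x = (2.200, -3.480, 5.104); ∞-norm = 5.104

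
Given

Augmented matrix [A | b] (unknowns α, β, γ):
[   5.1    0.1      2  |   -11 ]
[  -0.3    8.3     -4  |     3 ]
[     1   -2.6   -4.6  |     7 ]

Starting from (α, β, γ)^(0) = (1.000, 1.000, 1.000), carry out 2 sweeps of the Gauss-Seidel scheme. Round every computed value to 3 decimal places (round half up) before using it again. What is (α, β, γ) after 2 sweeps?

(-1.189, -0.889, -1.278)

Iteration 1:
  α = (-11 - (0.1)·1.000 - (2)·1.000) / (5.1) = -2.569
  β = (3 - (-0.3)·-2.569 - (-4)·1.000) / (8.3) = 0.751
  γ = (7 - (1)·-2.569 - (-2.6)·0.751) / (-4.6) = -2.505
Iteration 2:
  α = (-11 - (0.1)·0.751 - (2)·-2.505) / (5.1) = -1.189
  β = (3 - (-0.3)·-1.189 - (-4)·-2.505) / (8.3) = -0.889
  γ = (7 - (1)·-1.189 - (-2.6)·-0.889) / (-4.6) = -1.278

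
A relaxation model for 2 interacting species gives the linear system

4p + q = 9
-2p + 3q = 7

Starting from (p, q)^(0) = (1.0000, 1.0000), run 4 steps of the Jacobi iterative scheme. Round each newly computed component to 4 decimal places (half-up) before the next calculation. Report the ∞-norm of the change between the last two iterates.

Iteration 1:
  p = (9 - (1)·1.0000) / (4) = 2.0000
  q = (7 - (-2)·1.0000) / (3) = 3.0000
Iteration 2:
  p = (9 - (1)·3.0000) / (4) = 1.5000
  q = (7 - (-2)·2.0000) / (3) = 3.6667
Iteration 3:
  p = (9 - (1)·3.6667) / (4) = 1.3333
  q = (7 - (-2)·1.5000) / (3) = 3.3333
Iteration 4:
  p = (9 - (1)·3.3333) / (4) = 1.4167
  q = (7 - (-2)·1.3333) / (3) = 3.2222
Change: (0.0834, -0.1111) → max |·| = 0.1111

0.1111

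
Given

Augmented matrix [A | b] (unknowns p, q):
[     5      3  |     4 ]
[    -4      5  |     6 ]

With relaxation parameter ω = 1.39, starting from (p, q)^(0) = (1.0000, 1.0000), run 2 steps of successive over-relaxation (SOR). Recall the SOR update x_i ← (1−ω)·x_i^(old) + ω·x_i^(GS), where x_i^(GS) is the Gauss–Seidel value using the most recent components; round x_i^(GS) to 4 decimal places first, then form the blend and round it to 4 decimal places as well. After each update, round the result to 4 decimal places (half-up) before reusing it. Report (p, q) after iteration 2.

(0.1937, 1.4336)

Iteration 1:
  p: GS value = (4 - (3)·1.0000) / (5) = 0.2000;  p ← (1−ω)·1.0000 + ω·0.2000 = -0.1120
  q: GS value = (6 - (-4)·-0.1120) / (5) = 1.1104;  q ← (1−ω)·1.0000 + ω·1.1104 = 1.1535
Iteration 2:
  p: GS value = (4 - (3)·1.1535) / (5) = 0.1079;  p ← (1−ω)·-0.1120 + ω·0.1079 = 0.1937
  q: GS value = (6 - (-4)·0.1937) / (5) = 1.3550;  q ← (1−ω)·1.1535 + ω·1.3550 = 1.4336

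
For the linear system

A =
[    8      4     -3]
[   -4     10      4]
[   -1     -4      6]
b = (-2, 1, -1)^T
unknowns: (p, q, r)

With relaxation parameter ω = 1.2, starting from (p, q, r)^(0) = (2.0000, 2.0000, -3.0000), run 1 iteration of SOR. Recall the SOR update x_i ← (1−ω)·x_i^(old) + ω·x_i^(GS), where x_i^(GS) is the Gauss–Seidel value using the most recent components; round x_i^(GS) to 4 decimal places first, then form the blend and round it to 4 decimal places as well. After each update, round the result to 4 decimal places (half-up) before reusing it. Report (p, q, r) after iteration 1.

Iteration 1:
  p: GS value = (-2 - (4)·2.0000 - (-3)·-3.0000) / (8) = -2.3750;  p ← (1−ω)·2.0000 + ω·-2.3750 = -3.2500
  q: GS value = (1 - (-4)·-3.2500 - (4)·-3.0000) / (10) = 0.0000;  q ← (1−ω)·2.0000 + ω·0.0000 = -0.4000
  r: GS value = (-1 - (-1)·-3.2500 - (-4)·-0.4000) / (6) = -0.9750;  r ← (1−ω)·-3.0000 + ω·-0.9750 = -0.5700

(-3.2500, -0.4000, -0.5700)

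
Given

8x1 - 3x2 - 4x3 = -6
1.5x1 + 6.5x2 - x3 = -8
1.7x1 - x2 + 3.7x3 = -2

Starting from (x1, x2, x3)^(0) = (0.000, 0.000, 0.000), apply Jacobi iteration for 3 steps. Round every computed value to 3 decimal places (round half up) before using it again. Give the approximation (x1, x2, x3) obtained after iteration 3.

(-1.442, -0.970, -0.168)

Iteration 1:
  x1 = (-6 - (-3)·0.000 - (-4)·0.000) / (8) = -0.750
  x2 = (-8 - (1.5)·0.000 - (-1)·0.000) / (6.5) = -1.231
  x3 = (-2 - (1.7)·0.000 - (-1)·0.000) / (3.7) = -0.541
Iteration 2:
  x1 = (-6 - (-3)·-1.231 - (-4)·-0.541) / (8) = -1.482
  x2 = (-8 - (1.5)·-0.750 - (-1)·-0.541) / (6.5) = -1.141
  x3 = (-2 - (1.7)·-0.750 - (-1)·-1.231) / (3.7) = -0.529
Iteration 3:
  x1 = (-6 - (-3)·-1.141 - (-4)·-0.529) / (8) = -1.442
  x2 = (-8 - (1.5)·-1.482 - (-1)·-0.529) / (6.5) = -0.970
  x3 = (-2 - (1.7)·-1.482 - (-1)·-1.141) / (3.7) = -0.168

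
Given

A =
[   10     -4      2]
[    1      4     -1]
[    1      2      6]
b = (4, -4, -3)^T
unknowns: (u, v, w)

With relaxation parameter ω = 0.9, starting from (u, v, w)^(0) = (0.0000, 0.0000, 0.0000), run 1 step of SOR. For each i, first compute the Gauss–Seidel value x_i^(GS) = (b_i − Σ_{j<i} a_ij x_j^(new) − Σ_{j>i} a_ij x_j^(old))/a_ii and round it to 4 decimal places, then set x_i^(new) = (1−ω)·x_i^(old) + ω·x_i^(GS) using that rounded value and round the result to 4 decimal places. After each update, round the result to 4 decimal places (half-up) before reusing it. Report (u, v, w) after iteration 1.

Iteration 1:
  u: GS value = (4 - (-4)·0.0000 - (2)·0.0000) / (10) = 0.4000;  u ← (1−ω)·0.0000 + ω·0.4000 = 0.3600
  v: GS value = (-4 - (1)·0.3600 - (-1)·0.0000) / (4) = -1.0900;  v ← (1−ω)·0.0000 + ω·-1.0900 = -0.9810
  w: GS value = (-3 - (1)·0.3600 - (2)·-0.9810) / (6) = -0.2330;  w ← (1−ω)·0.0000 + ω·-0.2330 = -0.2097

(0.3600, -0.9810, -0.2097)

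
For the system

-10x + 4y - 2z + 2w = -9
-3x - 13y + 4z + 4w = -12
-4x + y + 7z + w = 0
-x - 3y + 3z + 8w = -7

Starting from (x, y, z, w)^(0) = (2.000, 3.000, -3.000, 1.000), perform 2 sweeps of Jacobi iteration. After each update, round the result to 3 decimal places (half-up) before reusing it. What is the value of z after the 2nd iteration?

1.447

Iteration 1:
  x = (-9 - (4)·3.000 - (-2)·-3.000 - (2)·1.000) / (-10) = 2.900
  y = (-12 - (-3)·2.000 - (4)·-3.000 - (4)·1.000) / (-13) = -0.154
  z = (0 - (-4)·2.000 - (1)·3.000 - (1)·1.000) / (7) = 0.571
  w = (-7 - (-1)·2.000 - (-3)·3.000 - (3)·-3.000) / (8) = 1.625
Iteration 2:
  x = (-9 - (4)·-0.154 - (-2)·0.571 - (2)·1.625) / (-10) = 1.049
  y = (-12 - (-3)·2.900 - (4)·0.571 - (4)·1.625) / (-13) = 0.930
  z = (0 - (-4)·2.900 - (1)·-0.154 - (1)·1.625) / (7) = 1.447
  w = (-7 - (-1)·2.900 - (-3)·-0.154 - (3)·0.571) / (8) = -0.784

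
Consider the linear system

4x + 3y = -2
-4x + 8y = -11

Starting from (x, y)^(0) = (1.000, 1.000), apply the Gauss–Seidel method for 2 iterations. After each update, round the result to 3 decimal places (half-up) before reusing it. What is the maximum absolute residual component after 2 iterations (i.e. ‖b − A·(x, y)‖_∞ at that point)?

Iteration 1:
  x = (-2 - (3)·1.000) / (4) = -1.250
  y = (-11 - (-4)·-1.250) / (8) = -2.000
Iteration 2:
  x = (-2 - (3)·-2.000) / (4) = 1.000
  y = (-11 - (-4)·1.000) / (8) = -0.875
Residual b − A·x = (-3.375, 0.000); ∞-norm = 3.375

3.375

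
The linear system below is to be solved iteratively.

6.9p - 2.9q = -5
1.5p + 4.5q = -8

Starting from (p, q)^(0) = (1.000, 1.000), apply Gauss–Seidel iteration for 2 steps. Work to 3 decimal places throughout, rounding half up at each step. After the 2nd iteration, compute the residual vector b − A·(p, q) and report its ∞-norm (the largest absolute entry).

Iteration 1:
  p = (-5 - (-2.9)·1.000) / (6.9) = -0.304
  q = (-8 - (1.5)·-0.304) / (4.5) = -1.676
Iteration 2:
  p = (-5 - (-2.9)·-1.676) / (6.9) = -1.429
  q = (-8 - (1.5)·-1.429) / (4.5) = -1.301
Residual b − A·x = (1.087, -0.002); ∞-norm = 1.087

1.087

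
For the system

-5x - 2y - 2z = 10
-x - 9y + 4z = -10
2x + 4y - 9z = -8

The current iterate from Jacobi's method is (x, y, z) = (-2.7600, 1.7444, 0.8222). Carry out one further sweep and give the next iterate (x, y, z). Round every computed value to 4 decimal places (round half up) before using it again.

One sweep:
  x = (10 - (-2)·1.7444 - (-2)·0.8222) / (-5) = -3.0266
  y = (-10 - (-1)·-2.7600 - (4)·0.8222) / (-9) = 1.7832
  z = (-8 - (2)·-2.7600 - (4)·1.7444) / (-9) = 1.0508

(-3.0266, 1.7832, 1.0508)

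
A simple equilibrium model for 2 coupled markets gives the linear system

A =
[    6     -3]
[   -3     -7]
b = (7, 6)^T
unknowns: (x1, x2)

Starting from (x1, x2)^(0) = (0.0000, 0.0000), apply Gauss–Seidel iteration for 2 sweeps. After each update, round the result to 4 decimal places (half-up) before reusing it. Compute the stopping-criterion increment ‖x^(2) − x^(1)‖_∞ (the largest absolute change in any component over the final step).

Iteration 1:
  x1 = (7 - (-3)·0.0000) / (6) = 1.1667
  x2 = (6 - (-3)·1.1667) / (-7) = -1.3572
Iteration 2:
  x1 = (7 - (-3)·-1.3572) / (6) = 0.4881
  x2 = (6 - (-3)·0.4881) / (-7) = -1.0663
Change: (-0.6786, 0.2909) → max |·| = 0.6786

0.6786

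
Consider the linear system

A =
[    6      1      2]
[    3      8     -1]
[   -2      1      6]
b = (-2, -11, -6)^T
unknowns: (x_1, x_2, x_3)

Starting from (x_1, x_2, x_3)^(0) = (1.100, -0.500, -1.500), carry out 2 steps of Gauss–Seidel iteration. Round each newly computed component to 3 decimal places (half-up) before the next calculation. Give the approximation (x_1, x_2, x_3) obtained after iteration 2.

Iteration 1:
  x_1 = (-2 - (1)·-0.500 - (2)·-1.500) / (6) = 0.250
  x_2 = (-11 - (3)·0.250 - (-1)·-1.500) / (8) = -1.656
  x_3 = (-6 - (-2)·0.250 - (1)·-1.656) / (6) = -0.641
Iteration 2:
  x_1 = (-2 - (1)·-1.656 - (2)·-0.641) / (6) = 0.156
  x_2 = (-11 - (3)·0.156 - (-1)·-0.641) / (8) = -1.514
  x_3 = (-6 - (-2)·0.156 - (1)·-1.514) / (6) = -0.696

(0.156, -1.514, -0.696)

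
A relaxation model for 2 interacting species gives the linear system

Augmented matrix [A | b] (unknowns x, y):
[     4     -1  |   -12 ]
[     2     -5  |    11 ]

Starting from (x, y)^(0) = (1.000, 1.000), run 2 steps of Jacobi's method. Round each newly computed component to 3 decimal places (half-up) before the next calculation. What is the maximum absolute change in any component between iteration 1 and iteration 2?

1.500

Iteration 1:
  x = (-12 - (-1)·1.000) / (4) = -2.750
  y = (11 - (2)·1.000) / (-5) = -1.800
Iteration 2:
  x = (-12 - (-1)·-1.800) / (4) = -3.450
  y = (11 - (2)·-2.750) / (-5) = -3.300
Change: (-0.700, -1.500) → max |·| = 1.500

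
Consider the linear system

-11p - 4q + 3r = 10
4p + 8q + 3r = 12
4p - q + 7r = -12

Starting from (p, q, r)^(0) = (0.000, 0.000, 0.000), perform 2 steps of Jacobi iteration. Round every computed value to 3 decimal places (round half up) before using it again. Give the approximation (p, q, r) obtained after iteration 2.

Iteration 1:
  p = (10 - (-4)·0.000 - (3)·0.000) / (-11) = -0.909
  q = (12 - (4)·0.000 - (3)·0.000) / (8) = 1.500
  r = (-12 - (4)·0.000 - (-1)·0.000) / (7) = -1.714
Iteration 2:
  p = (10 - (-4)·1.500 - (3)·-1.714) / (-11) = -1.922
  q = (12 - (4)·-0.909 - (3)·-1.714) / (8) = 2.597
  r = (-12 - (4)·-0.909 - (-1)·1.500) / (7) = -0.981

(-1.922, 2.597, -0.981)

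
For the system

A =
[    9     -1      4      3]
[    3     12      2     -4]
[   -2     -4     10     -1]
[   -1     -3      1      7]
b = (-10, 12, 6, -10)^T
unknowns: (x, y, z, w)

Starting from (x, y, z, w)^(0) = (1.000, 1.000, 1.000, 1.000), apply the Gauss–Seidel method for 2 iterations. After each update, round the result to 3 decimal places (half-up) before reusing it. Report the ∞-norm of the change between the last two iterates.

0.905

Iteration 1:
  x = (-10 - (-1)·1.000 - (4)·1.000 - (3)·1.000) / (9) = -1.778
  y = (12 - (3)·-1.778 - (2)·1.000 - (-4)·1.000) / (12) = 1.611
  z = (6 - (-2)·-1.778 - (-4)·1.611 - (-1)·1.000) / (10) = 0.989
  w = (-10 - (-1)·-1.778 - (-3)·1.611 - (1)·0.989) / (7) = -1.133
Iteration 2:
  x = (-10 - (-1)·1.611 - (4)·0.989 - (3)·-1.133) / (9) = -0.994
  y = (12 - (3)·-0.994 - (2)·0.989 - (-4)·-1.133) / (12) = 0.706
  z = (6 - (-2)·-0.994 - (-4)·0.706 - (-1)·-1.133) / (10) = 0.570
  w = (-10 - (-1)·-0.994 - (-3)·0.706 - (1)·0.570) / (7) = -1.349
Change: (0.784, -0.905, -0.419, -0.216) → max |·| = 0.905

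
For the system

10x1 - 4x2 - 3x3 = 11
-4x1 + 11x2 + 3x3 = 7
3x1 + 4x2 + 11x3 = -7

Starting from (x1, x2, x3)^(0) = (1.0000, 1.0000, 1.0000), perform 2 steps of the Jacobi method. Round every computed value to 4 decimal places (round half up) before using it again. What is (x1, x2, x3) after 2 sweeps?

(1.0091, 1.6380, -1.3917)

Iteration 1:
  x1 = (11 - (-4)·1.0000 - (-3)·1.0000) / (10) = 1.8000
  x2 = (7 - (-4)·1.0000 - (3)·1.0000) / (11) = 0.7273
  x3 = (-7 - (3)·1.0000 - (4)·1.0000) / (11) = -1.2727
Iteration 2:
  x1 = (11 - (-4)·0.7273 - (-3)·-1.2727) / (10) = 1.0091
  x2 = (7 - (-4)·1.8000 - (3)·-1.2727) / (11) = 1.6380
  x3 = (-7 - (3)·1.8000 - (4)·0.7273) / (11) = -1.3917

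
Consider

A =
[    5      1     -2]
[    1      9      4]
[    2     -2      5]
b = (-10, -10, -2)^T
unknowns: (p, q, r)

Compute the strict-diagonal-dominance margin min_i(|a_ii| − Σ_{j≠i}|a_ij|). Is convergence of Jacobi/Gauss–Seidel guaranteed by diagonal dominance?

row 1: |5| − (1+2) = 2
row 2: |9| − (1+4) = 4
row 3: |5| − (2+2) = 1
minimum over rows = 1 → strictly diagonally dominant (convergence guaranteed)

1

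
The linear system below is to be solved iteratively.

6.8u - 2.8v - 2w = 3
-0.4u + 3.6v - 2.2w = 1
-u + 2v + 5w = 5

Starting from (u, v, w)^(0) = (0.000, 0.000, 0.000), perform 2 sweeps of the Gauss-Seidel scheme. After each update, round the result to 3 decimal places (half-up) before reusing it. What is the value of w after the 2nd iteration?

Iteration 1:
  u = (3 - (-2.8)·0.000 - (-2)·0.000) / (6.8) = 0.441
  v = (1 - (-0.4)·0.441 - (-2.2)·0.000) / (3.6) = 0.327
  w = (5 - (-1)·0.441 - (2)·0.327) / (5) = 0.957
Iteration 2:
  u = (3 - (-2.8)·0.327 - (-2)·0.957) / (6.8) = 0.857
  v = (1 - (-0.4)·0.857 - (-2.2)·0.957) / (3.6) = 0.958
  w = (5 - (-1)·0.857 - (2)·0.958) / (5) = 0.788

0.788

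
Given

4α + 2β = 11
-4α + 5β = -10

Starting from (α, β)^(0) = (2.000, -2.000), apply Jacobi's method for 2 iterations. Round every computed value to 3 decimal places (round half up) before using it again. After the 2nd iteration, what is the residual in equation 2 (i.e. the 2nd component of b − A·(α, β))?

Iteration 1:
  α = (11 - (2)·-2.000) / (4) = 3.750
  β = (-10 - (-4)·2.000) / (5) = -0.400
Iteration 2:
  α = (11 - (2)·-0.400) / (4) = 2.950
  β = (-10 - (-4)·3.750) / (5) = 1.000
Residual b − A·x = (-2.800, -3.200)

-3.200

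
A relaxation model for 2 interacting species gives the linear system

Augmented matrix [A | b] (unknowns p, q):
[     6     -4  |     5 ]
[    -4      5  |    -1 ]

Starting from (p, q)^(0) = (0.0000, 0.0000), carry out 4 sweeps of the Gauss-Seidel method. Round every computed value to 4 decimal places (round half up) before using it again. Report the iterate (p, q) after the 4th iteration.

Iteration 1:
  p = (5 - (-4)·0.0000) / (6) = 0.8333
  q = (-1 - (-4)·0.8333) / (5) = 0.4666
Iteration 2:
  p = (5 - (-4)·0.4666) / (6) = 1.1444
  q = (-1 - (-4)·1.1444) / (5) = 0.7155
Iteration 3:
  p = (5 - (-4)·0.7155) / (6) = 1.3103
  q = (-1 - (-4)·1.3103) / (5) = 0.8482
Iteration 4:
  p = (5 - (-4)·0.8482) / (6) = 1.3988
  q = (-1 - (-4)·1.3988) / (5) = 0.9190

(1.3988, 0.9190)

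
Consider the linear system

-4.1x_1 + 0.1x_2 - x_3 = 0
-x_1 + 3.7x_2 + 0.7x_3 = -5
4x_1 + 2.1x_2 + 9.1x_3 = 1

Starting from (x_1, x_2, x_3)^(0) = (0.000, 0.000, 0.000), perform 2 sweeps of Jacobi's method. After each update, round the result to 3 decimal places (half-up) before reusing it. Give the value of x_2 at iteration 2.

Iteration 1:
  x_1 = (0 - (0.1)·0.000 - (-1)·0.000) / (-4.1) = 0.000
  x_2 = (-5 - (-1)·0.000 - (0.7)·0.000) / (3.7) = -1.351
  x_3 = (1 - (4)·0.000 - (2.1)·0.000) / (9.1) = 0.110
Iteration 2:
  x_1 = (0 - (0.1)·-1.351 - (-1)·0.110) / (-4.1) = -0.060
  x_2 = (-5 - (-1)·0.000 - (0.7)·0.110) / (3.7) = -1.372
  x_3 = (1 - (4)·0.000 - (2.1)·-1.351) / (9.1) = 0.422

-1.372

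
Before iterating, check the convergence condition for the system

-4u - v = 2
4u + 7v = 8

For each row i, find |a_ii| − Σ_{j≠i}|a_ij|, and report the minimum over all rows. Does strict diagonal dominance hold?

row 1: |-4| − (1) = 3
row 2: |7| − (4) = 3
minimum over rows = 3 → strictly diagonally dominant (convergence guaranteed)

3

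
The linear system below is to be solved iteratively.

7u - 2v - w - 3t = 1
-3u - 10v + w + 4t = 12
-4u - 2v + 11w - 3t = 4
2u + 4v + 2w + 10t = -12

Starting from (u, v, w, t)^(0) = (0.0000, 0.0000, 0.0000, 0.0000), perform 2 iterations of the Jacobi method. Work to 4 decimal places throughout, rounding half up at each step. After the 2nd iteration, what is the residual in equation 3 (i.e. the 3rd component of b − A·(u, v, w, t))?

-3.0572

Iteration 1:
  u = (1 - (-2)·0.0000 - (-1)·0.0000 - (-3)·0.0000) / (7) = 0.1429
  v = (12 - (-3)·0.0000 - (1)·0.0000 - (4)·0.0000) / (-10) = -1.2000
  w = (4 - (-4)·0.0000 - (-2)·0.0000 - (-3)·0.0000) / (11) = 0.3636
  t = (-12 - (2)·0.0000 - (4)·0.0000 - (2)·0.0000) / (10) = -1.2000
Iteration 2:
  u = (1 - (-2)·-1.2000 - (-1)·0.3636 - (-3)·-1.2000) / (7) = -0.6623
  v = (12 - (-3)·0.1429 - (1)·0.3636 - (4)·-1.2000) / (-10) = -1.6865
  w = (4 - (-4)·0.1429 - (-2)·-1.2000 - (-3)·-1.2000) / (11) = -0.1299
  t = (-12 - (2)·0.1429 - (4)·-1.2000 - (2)·0.3636) / (10) = -0.8213
Residual b − A·x = (-0.3307, -3.4368, -3.0572, 4.5434)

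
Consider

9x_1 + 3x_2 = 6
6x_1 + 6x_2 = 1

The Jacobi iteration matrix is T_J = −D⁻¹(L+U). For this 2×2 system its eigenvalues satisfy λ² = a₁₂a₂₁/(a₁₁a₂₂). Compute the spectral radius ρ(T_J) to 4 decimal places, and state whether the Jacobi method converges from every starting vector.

a₁₂a₂₁/(a₁₁a₂₂) = (3)·(6) / ((9)·(6)) = 0.333333
ρ = √|0.333333| = √0.333333 = 0.5774
ρ < 1, so Jacobi converges

0.5774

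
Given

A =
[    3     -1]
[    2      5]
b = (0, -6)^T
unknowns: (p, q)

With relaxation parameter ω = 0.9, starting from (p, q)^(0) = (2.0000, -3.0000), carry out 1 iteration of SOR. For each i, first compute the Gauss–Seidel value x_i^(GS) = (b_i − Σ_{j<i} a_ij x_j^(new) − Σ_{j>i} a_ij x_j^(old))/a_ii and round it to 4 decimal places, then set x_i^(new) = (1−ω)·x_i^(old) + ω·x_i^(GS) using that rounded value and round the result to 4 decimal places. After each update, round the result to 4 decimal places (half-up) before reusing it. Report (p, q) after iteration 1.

Iteration 1:
  p: GS value = (0 - (-1)·-3.0000) / (3) = -1.0000;  p ← (1−ω)·2.0000 + ω·-1.0000 = -0.7000
  q: GS value = (-6 - (2)·-0.7000) / (5) = -0.9200;  q ← (1−ω)·-3.0000 + ω·-0.9200 = -1.1280

(-0.7000, -1.1280)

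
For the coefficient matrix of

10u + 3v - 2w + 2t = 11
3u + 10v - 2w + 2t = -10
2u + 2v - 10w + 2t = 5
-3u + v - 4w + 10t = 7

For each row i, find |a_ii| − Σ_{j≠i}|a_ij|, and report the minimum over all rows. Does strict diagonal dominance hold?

row 1: |10| − (3+2+2) = 3
row 2: |10| − (3+2+2) = 3
row 3: |-10| − (2+2+2) = 4
row 4: |10| − (3+1+4) = 2
minimum over rows = 2 → strictly diagonally dominant (convergence guaranteed)

2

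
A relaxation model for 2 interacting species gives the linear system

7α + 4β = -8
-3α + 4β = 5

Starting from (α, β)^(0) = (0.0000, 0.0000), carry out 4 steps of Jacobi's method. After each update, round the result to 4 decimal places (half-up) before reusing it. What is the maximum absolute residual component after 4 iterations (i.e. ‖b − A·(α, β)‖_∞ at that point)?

1.4689

Iteration 1:
  α = (-8 - (4)·0.0000) / (7) = -1.1429
  β = (5 - (-3)·0.0000) / (4) = 1.2500
Iteration 2:
  α = (-8 - (4)·1.2500) / (7) = -1.8571
  β = (5 - (-3)·-1.1429) / (4) = 0.3928
Iteration 3:
  α = (-8 - (4)·0.3928) / (7) = -1.3673
  β = (5 - (-3)·-1.8571) / (4) = -0.1428
Iteration 4:
  α = (-8 - (4)·-0.1428) / (7) = -1.0613
  β = (5 - (-3)·-1.3673) / (4) = 0.2245
Residual b − A·x = (-1.4689, 0.9181); ∞-norm = 1.4689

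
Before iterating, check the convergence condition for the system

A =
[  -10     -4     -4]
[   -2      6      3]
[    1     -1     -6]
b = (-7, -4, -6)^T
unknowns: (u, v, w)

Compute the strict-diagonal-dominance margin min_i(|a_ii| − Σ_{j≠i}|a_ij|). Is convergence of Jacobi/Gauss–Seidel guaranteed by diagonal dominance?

row 1: |-10| − (4+4) = 2
row 2: |6| − (2+3) = 1
row 3: |-6| − (1+1) = 4
minimum over rows = 1 → strictly diagonally dominant (convergence guaranteed)

1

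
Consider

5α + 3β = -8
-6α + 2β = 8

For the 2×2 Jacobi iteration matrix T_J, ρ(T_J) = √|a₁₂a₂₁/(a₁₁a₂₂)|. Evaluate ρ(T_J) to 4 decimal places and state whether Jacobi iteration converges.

a₁₂a₂₁/(a₁₁a₂₂) = (3)·(-6) / ((5)·(2)) = -1.800000
ρ = √|-1.800000| = √1.800000 = 1.3416
ρ > 1, so Jacobi diverges

1.3416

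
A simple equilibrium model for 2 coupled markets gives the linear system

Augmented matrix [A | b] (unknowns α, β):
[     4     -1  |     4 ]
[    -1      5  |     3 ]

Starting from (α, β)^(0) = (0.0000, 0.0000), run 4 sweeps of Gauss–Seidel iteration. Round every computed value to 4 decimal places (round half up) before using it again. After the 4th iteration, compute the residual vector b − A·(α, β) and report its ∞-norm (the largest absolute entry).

0.0001

Iteration 1:
  α = (4 - (-1)·0.0000) / (4) = 1.0000
  β = (3 - (-1)·1.0000) / (5) = 0.8000
Iteration 2:
  α = (4 - (-1)·0.8000) / (4) = 1.2000
  β = (3 - (-1)·1.2000) / (5) = 0.8400
Iteration 3:
  α = (4 - (-1)·0.8400) / (4) = 1.2100
  β = (3 - (-1)·1.2100) / (5) = 0.8420
Iteration 4:
  α = (4 - (-1)·0.8420) / (4) = 1.2105
  β = (3 - (-1)·1.2105) / (5) = 0.8421
Residual b − A·x = (0.0001, 0.0000); ∞-norm = 0.0001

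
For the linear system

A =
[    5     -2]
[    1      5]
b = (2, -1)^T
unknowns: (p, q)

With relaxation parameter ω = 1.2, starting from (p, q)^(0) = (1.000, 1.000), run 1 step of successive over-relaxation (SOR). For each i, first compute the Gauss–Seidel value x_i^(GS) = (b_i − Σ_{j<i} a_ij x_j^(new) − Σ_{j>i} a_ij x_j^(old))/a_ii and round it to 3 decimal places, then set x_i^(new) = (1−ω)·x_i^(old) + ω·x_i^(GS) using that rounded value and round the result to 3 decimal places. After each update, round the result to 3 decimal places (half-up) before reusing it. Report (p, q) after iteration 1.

(0.760, -0.622)

Iteration 1:
  p: GS value = (2 - (-2)·1.000) / (5) = 0.800;  p ← (1−ω)·1.000 + ω·0.800 = 0.760
  q: GS value = (-1 - (1)·0.760) / (5) = -0.352;  q ← (1−ω)·1.000 + ω·-0.352 = -0.622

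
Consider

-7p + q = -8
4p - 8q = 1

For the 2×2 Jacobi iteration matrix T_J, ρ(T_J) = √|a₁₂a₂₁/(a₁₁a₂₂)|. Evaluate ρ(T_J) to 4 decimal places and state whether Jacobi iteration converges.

a₁₂a₂₁/(a₁₁a₂₂) = (1)·(4) / ((-7)·(-8)) = 0.071429
ρ = √|0.071429| = √0.071429 = 0.2673
ρ < 1, so Jacobi converges

0.2673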